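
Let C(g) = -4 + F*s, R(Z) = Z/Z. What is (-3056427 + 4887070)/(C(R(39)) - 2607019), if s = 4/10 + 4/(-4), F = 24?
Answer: -9153215/13035187 ≈ -0.70219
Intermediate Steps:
s = -3/5 (s = 4*(1/10) + 4*(-1/4) = 2/5 - 1 = -3/5 ≈ -0.60000)
R(Z) = 1
C(g) = -92/5 (C(g) = -4 + 24*(-3/5) = -4 - 72/5 = -92/5)
(-3056427 + 4887070)/(C(R(39)) - 2607019) = (-3056427 + 4887070)/(-92/5 - 2607019) = 1830643/(-13035187/5) = 1830643*(-5/13035187) = -9153215/13035187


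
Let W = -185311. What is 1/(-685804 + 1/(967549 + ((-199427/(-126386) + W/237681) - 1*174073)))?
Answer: -23835686642242957/16346609241966749331562 ≈ -1.4581e-6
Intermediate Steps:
1/(-685804 + 1/(967549 + ((-199427/(-126386) + W/237681) - 1*174073))) = 1/(-685804 + 1/(967549 + ((-199427/(-126386) - 185311/237681) - 1*174073))) = 1/(-685804 + 1/(967549 + ((-199427*(-1/126386) - 185311*1/237681) - 174073))) = 1/(-685804 + 1/(967549 + ((199427/126386 - 185311/237681) - 174073))) = 1/(-685804 + 1/(967549 + (23979292741/30039550866 - 174073))) = 1/(-685804 + 1/(967549 - 5229050758604477/30039550866)) = 1/(-685804 + 1/(23835686642242957/30039550866)) = 1/(-685804 + 30039550866/23835686642242957) = 1/(-16346609241966749331562/23835686642242957) = -23835686642242957/16346609241966749331562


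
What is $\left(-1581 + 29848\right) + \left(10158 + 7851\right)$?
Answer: $46276$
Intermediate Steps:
$\left(-1581 + 29848\right) + \left(10158 + 7851\right) = 28267 + 18009 = 46276$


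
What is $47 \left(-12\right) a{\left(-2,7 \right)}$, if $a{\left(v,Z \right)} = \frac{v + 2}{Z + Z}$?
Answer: $0$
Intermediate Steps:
$a{\left(v,Z \right)} = \frac{2 + v}{2 Z}$
$47 \left(-12\right) a{\left(-2,7 \right)} = 47 \left(-12\right) \frac{2 - 2}{2 \cdot 7} = - 564 \cdot \frac{1}{2} \cdot \frac{1}{7} \cdot 0 = \left(-564\right) 0 = 0$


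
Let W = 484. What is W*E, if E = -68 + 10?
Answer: -28072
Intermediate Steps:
E = -58
W*E = 484*(-58) = -28072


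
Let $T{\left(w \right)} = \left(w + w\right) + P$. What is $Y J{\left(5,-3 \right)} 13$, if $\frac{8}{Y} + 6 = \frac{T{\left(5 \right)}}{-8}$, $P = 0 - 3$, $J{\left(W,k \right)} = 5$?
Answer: $- \frac{832}{11} \approx -75.636$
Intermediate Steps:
$P = -3$
$T{\left(w \right)} = -3 + 2 w$ ($T{\left(w \right)} = \left(w + w\right) - 3 = 2 w - 3 = -3 + 2 w$)
$Y = - \frac{64}{55}$ ($Y = \frac{8}{-6 + \frac{-3 + 2 \cdot 5}{-8}} = \frac{8}{-6 + \left(-3 + 10\right) \left(- \frac{1}{8}\right)} = \frac{8}{-6 + 7 \left(- \frac{1}{8}\right)} = \frac{8}{-6 - \frac{7}{8}} = \frac{8}{- \frac{55}{8}} = 8 \left(- \frac{8}{55}\right) = - \frac{64}{55} \approx -1.1636$)
$Y J{\left(5,-3 \right)} 13 = \left(- \frac{64}{55}\right) 5 \cdot 13 = \left(- \frac{64}{11}\right) 13 = - \frac{832}{11}$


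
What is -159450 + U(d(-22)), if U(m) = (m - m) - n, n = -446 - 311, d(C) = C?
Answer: -158693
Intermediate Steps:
n = -757
U(m) = 757 (U(m) = (m - m) - 1*(-757) = 0 + 757 = 757)
-159450 + U(d(-22)) = -159450 + 757 = -158693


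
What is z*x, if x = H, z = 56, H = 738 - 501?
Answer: 13272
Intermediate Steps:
H = 237
x = 237
z*x = 56*237 = 13272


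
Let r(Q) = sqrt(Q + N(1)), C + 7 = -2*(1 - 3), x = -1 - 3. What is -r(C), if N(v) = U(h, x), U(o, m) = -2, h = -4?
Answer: -I*sqrt(5) ≈ -2.2361*I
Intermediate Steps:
x = -4
N(v) = -2
C = -3 (C = -7 - 2*(1 - 3) = -7 - 2*(-2) = -7 + 4 = -3)
r(Q) = sqrt(-2 + Q) (r(Q) = sqrt(Q - 2) = sqrt(-2 + Q))
-r(C) = -sqrt(-2 - 3) = -sqrt(-5) = -I*sqrt(5)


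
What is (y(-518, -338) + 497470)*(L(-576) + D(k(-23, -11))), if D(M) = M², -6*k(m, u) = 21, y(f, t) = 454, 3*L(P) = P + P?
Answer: -185103247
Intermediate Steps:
L(P) = 2*P/3 (L(P) = (P + P)/3 = (2*P)/3 = 2*P/3)
k(m, u) = -7/2 (k(m, u) = -⅙*21 = -7/2)
(y(-518, -338) + 497470)*(L(-576) + D(k(-23, -11))) = (454 + 497470)*((⅔)*(-576) + (-7/2)²) = 497924*(-384 + 49/4) = 497924*(-1487/4) = -185103247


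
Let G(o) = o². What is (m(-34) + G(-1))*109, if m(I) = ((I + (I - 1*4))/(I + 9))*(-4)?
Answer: -28667/25 ≈ -1146.7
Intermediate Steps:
m(I) = -4*(-4 + 2*I)/(9 + I) (m(I) = ((I + (I - 4))/(9 + I))*(-4) = ((I + (-4 + I))/(9 + I))*(-4) = ((-4 + 2*I)/(9 + I))*(-4) = -4*(-4 + 2*I)/(9 + I))
(m(-34) + G(-1))*109 = (8*(2 - 1*(-34))/(9 - 34) + (-1)²)*109 = (8*(2 + 34)/(-25) + 1)*109 = (8*(-1/25)*36 + 1)*109 = (-288/25 + 1)*109 = -263/25*109 = -28667/25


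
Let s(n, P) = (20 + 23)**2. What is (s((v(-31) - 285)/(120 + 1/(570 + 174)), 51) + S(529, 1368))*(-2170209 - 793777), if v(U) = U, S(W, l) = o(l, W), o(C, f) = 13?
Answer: -5518941932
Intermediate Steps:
S(W, l) = 13
s(n, P) = 1849 (s(n, P) = 43**2 = 1849)
(s((v(-31) - 285)/(120 + 1/(570 + 174)), 51) + S(529, 1368))*(-2170209 - 793777) = (1849 + 13)*(-2170209 - 793777) = 1862*(-2963986) = -5518941932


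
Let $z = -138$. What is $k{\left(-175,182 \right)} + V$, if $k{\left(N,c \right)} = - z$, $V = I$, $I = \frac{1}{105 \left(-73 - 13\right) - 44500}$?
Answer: $\frac{7387139}{53530} \approx 138.0$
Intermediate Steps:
$I = - \frac{1}{53530}$ ($I = \frac{1}{105 \left(-86\right) - 44500} = \frac{1}{-9030 - 44500} = \frac{1}{-53530} = - \frac{1}{53530} \approx -1.8681 \cdot 10^{-5}$)
$V = - \frac{1}{53530} \approx -1.8681 \cdot 10^{-5}$
$k{\left(N,c \right)} = 138$ ($k{\left(N,c \right)} = \left(-1\right) \left(-138\right) = 138$)
$k{\left(-175,182 \right)} + V = 138 - \frac{1}{53530} = \frac{7387139}{53530}$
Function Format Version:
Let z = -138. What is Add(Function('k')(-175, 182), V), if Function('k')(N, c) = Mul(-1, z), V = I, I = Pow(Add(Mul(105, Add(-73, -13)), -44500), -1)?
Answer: Rational(7387139, 53530) ≈ 138.00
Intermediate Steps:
I = Rational(-1, 53530) (I = Pow(Add(Mul(105, -86), -44500), -1) = Pow(Add(-9030, -44500), -1) = Pow(-53530, -1) = Rational(-1, 53530) ≈ -1.8681e-5)
V = Rational(-1, 53530) ≈ -1.8681e-5
Function('k')(N, c) = 138 (Function('k')(N, c) = Mul(-1, -138) = 138)
Add(Function('k')(-175, 182), V) = Add(138, Rational(-1, 53530)) = Rational(7387139, 53530)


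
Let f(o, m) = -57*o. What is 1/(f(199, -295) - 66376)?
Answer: -1/77719 ≈ -1.2867e-5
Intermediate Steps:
1/(f(199, -295) - 66376) = 1/(-57*199 - 66376) = 1/(-11343 - 66376) = 1/(-77719) = -1/77719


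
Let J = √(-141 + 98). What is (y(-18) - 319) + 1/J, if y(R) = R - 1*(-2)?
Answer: -335 - I*√43/43 ≈ -335.0 - 0.1525*I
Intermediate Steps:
J = I*√43 (J = √(-43) = I*√43 ≈ 6.5574*I)
y(R) = 2 + R (y(R) = R + 2 = 2 + R)
(y(-18) - 319) + 1/J = ((2 - 18) - 319) + 1/(I*√43) = (-16 - 319) - I*√43/43 = -335 - I*√43/43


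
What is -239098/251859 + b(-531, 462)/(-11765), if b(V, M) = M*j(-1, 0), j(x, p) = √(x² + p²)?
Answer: -2929346828/2963121135 ≈ -0.98860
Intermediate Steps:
j(x, p) = √(p² + x²)
b(V, M) = M (b(V, M) = M*√(0² + (-1)²) = M*√(0 + 1) = M*√1 = M*1 = M)
-239098/251859 + b(-531, 462)/(-11765) = -239098/251859 + 462/(-11765) = -239098*1/251859 + 462*(-1/11765) = -239098/251859 - 462/11765 = -2929346828/2963121135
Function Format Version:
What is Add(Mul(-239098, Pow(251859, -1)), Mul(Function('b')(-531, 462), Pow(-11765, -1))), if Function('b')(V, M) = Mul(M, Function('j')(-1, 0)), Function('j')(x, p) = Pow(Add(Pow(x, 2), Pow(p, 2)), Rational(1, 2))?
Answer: Rational(-2929346828, 2963121135) ≈ -0.98860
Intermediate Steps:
Function('j')(x, p) = Pow(Add(Pow(p, 2), Pow(x, 2)), Rational(1, 2))
Function('b')(V, M) = M (Function('b')(V, M) = Mul(M, Pow(Add(Pow(0, 2), Pow(-1, 2)), Rational(1, 2))) = Mul(M, Pow(Add(0, 1), Rational(1, 2))) = Mul(M, Pow(1, Rational(1, 2))) = Mul(M, 1) = M)
Add(Mul(-239098, Pow(251859, -1)), Mul(Function('b')(-531, 462), Pow(-11765, -1))) = Add(Mul(-239098, Pow(251859, -1)), Mul(462, Pow(-11765, -1))) = Add(Mul(-239098, Rational(1, 251859)), Mul(462, Rational(-1, 11765))) = Add(Rational(-239098, 251859), Rational(-462, 11765)) = Rational(-2929346828, 2963121135)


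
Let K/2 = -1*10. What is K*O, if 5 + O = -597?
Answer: 12040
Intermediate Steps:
O = -602 (O = -5 - 597 = -602)
K = -20 (K = 2*(-1*10) = 2*(-10) = -20)
K*O = -20*(-602) = 12040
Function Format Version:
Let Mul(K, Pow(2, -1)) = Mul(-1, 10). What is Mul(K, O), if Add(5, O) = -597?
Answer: 12040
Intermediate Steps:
O = -602 (O = Add(-5, -597) = -602)
K = -20 (K = Mul(2, Mul(-1, 10)) = Mul(2, -10) = -20)
Mul(K, O) = Mul(-20, -602) = 12040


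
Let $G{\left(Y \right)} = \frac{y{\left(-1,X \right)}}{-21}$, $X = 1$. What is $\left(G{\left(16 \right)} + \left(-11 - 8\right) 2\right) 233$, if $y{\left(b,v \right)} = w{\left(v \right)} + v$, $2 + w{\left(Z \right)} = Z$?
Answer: $-8854$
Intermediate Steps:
$w{\left(Z \right)} = -2 + Z$
$y{\left(b,v \right)} = -2 + 2 v$ ($y{\left(b,v \right)} = \left(-2 + v\right) + v = -2 + 2 v$)
$G{\left(Y \right)} = 0$ ($G{\left(Y \right)} = \frac{-2 + 2 \cdot 1}{-21} = \left(-2 + 2\right) \left(- \frac{1}{21}\right) = 0 \left(- \frac{1}{21}\right) = 0$)
$\left(G{\left(16 \right)} + \left(-11 - 8\right) 2\right) 233 = \left(0 + \left(-11 - 8\right) 2\right) 233 = \left(0 - 38\right) 233 = \left(-38\right) 233 = -8854$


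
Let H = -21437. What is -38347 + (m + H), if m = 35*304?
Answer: -49144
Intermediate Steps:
m = 10640
-38347 + (m + H) = -38347 + (10640 - 21437) = -38347 - 10797 = -49144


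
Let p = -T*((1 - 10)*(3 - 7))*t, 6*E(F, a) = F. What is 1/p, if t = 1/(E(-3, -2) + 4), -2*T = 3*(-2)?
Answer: -7/216 ≈ -0.032407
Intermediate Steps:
E(F, a) = F/6
T = 3 (T = -3*(-2)/2 = -½*(-6) = 3)
t = 2/7 (t = 1/((⅙)*(-3) + 4) = 1/(-½ + 4) = 1/(7/2) = 2/7 ≈ 0.28571)
p = -216/7 (p = -3*((1 - 10)*(3 - 7))*2/7 = -3*(-9*(-4))*2/7 = -3*36*2/7 = -108*2/7 = -1*216/7 = -216/7 ≈ -30.857)
1/p = 1/(-216/7) = -7/216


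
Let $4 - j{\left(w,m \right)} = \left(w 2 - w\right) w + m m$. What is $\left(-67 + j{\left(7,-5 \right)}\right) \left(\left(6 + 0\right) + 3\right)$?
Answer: $-1233$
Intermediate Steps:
$j{\left(w,m \right)} = 4 - m^{2} - w^{2}$ ($j{\left(w,m \right)} = 4 - \left(\left(w 2 - w\right) w + m m\right) = 4 - \left(\left(2 w - w\right) w + m^{2}\right) = 4 - \left(w w + m^{2}\right) = 4 - \left(w^{2} + m^{2}\right) = 4 - \left(m^{2} + w^{2}\right) = 4 - m^{2} - w^{2}$)
$\left(-67 + j{\left(7,-5 \right)}\right) \left(\left(6 + 0\right) + 3\right) = \left(-67 - 70\right) \left(\left(6 + 0\right) + 3\right) = \left(-67 - 70\right) \left(6 + 3\right) = \left(-67 - 70\right) 9 = \left(-137\right) 9 = -1233$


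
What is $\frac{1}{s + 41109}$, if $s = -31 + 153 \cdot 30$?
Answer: $\frac{1}{45668} \approx 2.1897 \cdot 10^{-5}$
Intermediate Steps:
$s = 4559$ ($s = -31 + 4590 = 4559$)
$\frac{1}{s + 41109} = \frac{1}{4559 + 41109} = \frac{1}{45668}$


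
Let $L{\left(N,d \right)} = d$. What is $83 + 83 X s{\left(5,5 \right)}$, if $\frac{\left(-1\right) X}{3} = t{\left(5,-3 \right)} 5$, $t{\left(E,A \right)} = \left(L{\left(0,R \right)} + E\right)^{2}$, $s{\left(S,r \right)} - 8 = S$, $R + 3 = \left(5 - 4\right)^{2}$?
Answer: $-145582$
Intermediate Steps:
$R = -2$ ($R = -3 + \left(5 - 4\right)^{2} = -3 + 1^{2} = -3 + 1 = -2$)
$s{\left(S,r \right)} = 8 + S$
$t{\left(E,A \right)} = \left(-2 + E\right)^{2}$
$X = -135$ ($X = - 3 \left(-2 + 5\right)^{2} \cdot 5 = - 3 \cdot 3^{2} \cdot 5 = - 3 \cdot 9 \cdot 5 = \left(-3\right) 45 = -135$)
$83 + 83 X s{\left(5,5 \right)} = 83 + 83 \left(- 135 \left(8 + 5\right)\right) = 83 + 83 \left(\left(-135\right) 13\right) = 83 + 83 \left(-1755\right) = 83 - 145665 = -145582$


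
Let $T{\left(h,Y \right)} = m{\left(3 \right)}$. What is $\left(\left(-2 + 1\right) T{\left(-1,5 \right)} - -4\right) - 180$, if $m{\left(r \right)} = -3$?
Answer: $-173$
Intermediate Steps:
$T{\left(h,Y \right)} = -3$
$\left(\left(-2 + 1\right) T{\left(-1,5 \right)} - -4\right) - 180 = \left(\left(-2 + 1\right) \left(-3\right) - -4\right) - 180 = \left(\left(-1\right) \left(-3\right) + 4\right) - 180 = \left(3 + 4\right) - 180 = 7 - 180 = -173$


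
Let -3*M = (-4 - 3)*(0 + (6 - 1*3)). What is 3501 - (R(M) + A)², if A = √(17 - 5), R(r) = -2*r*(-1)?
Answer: 3293 - 56*√3 ≈ 3196.0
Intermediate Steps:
M = 7 (M = -(-4 - 3)*(0 + (6 - 1*3))/3 = -(-7)*(0 + (6 - 3))/3 = -(-7)*(0 + 3)/3 = -(-7)*3/3 = -⅓*(-21) = 7)
R(r) = 2*r
A = 2*√3 (A = √12 = 2*√3 ≈ 3.4641)
3501 - (R(M) + A)² = 3501 - (2*7 + 2*√3)² = 3501 - (14 + 2*√3)²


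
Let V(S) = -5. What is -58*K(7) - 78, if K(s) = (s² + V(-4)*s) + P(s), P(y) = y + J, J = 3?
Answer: -1470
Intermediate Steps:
P(y) = 3 + y (P(y) = y + 3 = 3 + y)
K(s) = 3 + s² - 4*s (K(s) = (s² - 5*s) + (3 + s) = 3 + s² - 4*s)
-58*K(7) - 78 = -58*(3 + 7² - 4*7) - 78 = -58*(3 + 49 - 28) - 78 = -58*24 - 78 = -1392 - 78 = -1470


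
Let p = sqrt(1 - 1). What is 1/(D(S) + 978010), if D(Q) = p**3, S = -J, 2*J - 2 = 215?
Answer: 1/978010 ≈ 1.0225e-6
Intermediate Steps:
J = 217/2 (J = 1 + (1/2)*215 = 1 + 215/2 = 217/2 ≈ 108.50)
S = -217/2 (S = -1*217/2 = -217/2 ≈ -108.50)
p = 0 (p = sqrt(0) = 0)
D(Q) = 0 (D(Q) = 0**3 = 0)
1/(D(S) + 978010) = 1/(0 + 978010) = 1/978010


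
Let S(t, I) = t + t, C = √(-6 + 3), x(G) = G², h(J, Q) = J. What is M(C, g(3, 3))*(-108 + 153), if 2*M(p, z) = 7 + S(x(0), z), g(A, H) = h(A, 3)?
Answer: 315/2 ≈ 157.50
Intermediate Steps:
g(A, H) = A
C = I*√3 (C = √(-3) = I*√3 ≈ 1.732*I)
S(t, I) = 2*t
M(p, z) = 7/2 (M(p, z) = (7 + 2*0²)/2 = (7 + 2*0)/2 = (7 + 0)/2 = (½)*7 = 7/2)
M(C, g(3, 3))*(-108 + 153) = 7*(-108 + 153)/2 = (7/2)*45 = 315/2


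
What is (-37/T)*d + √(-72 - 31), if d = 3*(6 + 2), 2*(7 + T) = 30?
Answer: -111 + I*√103 ≈ -111.0 + 10.149*I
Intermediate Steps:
T = 8 (T = -7 + (½)*30 = -7 + 15 = 8)
d = 24 (d = 3*8 = 24)
(-37/T)*d + √(-72 - 31) = -37/8*24 + √(-72 - 31) = -37*⅛*24 + √(-103) = -37/8*24 + I*√103 = -111 + I*√103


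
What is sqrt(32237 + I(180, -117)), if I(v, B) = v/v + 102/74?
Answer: sqrt(44135709)/37 ≈ 179.55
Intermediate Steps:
I(v, B) = 88/37 (I(v, B) = 1 + 102*(1/74) = 1 + 51/37 = 88/37)
sqrt(32237 + I(180, -117)) = sqrt(32237 + 88/37) = sqrt(1192857/37) = sqrt(44135709)/37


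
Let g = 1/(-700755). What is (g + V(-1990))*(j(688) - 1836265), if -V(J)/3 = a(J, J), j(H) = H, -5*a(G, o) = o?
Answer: 511943325344589/233585 ≈ 2.1917e+9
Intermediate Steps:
a(G, o) = -o/5
V(J) = 3*J/5 (V(J) = -(-3)*J/5 = 3*J/5)
g = -1/700755 ≈ -1.4270e-6
(g + V(-1990))*(j(688) - 1836265) = (-1/700755 + (⅗)*(-1990))*(688 - 1836265) = (-1/700755 - 1194)*(-1835577) = -836701471/700755*(-1835577) = 511943325344589/233585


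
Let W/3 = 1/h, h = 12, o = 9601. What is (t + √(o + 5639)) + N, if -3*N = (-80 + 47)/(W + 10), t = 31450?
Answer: 1289494/41 + 2*√3810 ≈ 31575.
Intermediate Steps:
W = ¼ (W = 3/12 = 3*(1/12) = ¼ ≈ 0.25000)
N = 44/41 (N = -(-80 + 47)/(3*(¼ + 10)) = -(-11)/41/4 = -(-11)*4/41 = -⅓*(-132/41) = 44/41 ≈ 1.0732)
(t + √(o + 5639)) + N = (31450 + √(9601 + 5639)) + 44/41 = (31450 + √15240) + 44/41 = (31450 + 2*√3810) + 44/41 = 1289494/41 + 2*√3810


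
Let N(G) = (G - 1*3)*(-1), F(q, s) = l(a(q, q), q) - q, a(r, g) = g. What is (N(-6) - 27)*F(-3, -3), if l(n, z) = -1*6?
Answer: 54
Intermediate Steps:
l(n, z) = -6
F(q, s) = -6 - q
N(G) = 3 - G (N(G) = (G - 3)*(-1) = (-3 + G)*(-1) = 3 - G)
(N(-6) - 27)*F(-3, -3) = ((3 - 1*(-6)) - 27)*(-6 - 1*(-3)) = ((3 + 6) - 27)*(-6 + 3) = (9 - 27)*(-3) = -18*(-3) = 54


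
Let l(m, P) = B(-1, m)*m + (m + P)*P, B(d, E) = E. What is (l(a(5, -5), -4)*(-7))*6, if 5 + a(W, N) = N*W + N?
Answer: -58002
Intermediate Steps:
a(W, N) = -5 + N + N*W (a(W, N) = -5 + (N*W + N) = -5 + (N + N*W) = -5 + N + N*W)
l(m, P) = m**2 + P*(P + m) (l(m, P) = m*m + (m + P)*P = m**2 + (P + m)*P = m**2 + P*(P + m))
(l(a(5, -5), -4)*(-7))*6 = (((-4)**2 + (-5 - 5 - 5*5)**2 - 4*(-5 - 5 - 5*5))*(-7))*6 = ((16 + (-5 - 5 - 25)**2 - 4*(-5 - 5 - 25))*(-7))*6 = ((16 + (-35)**2 - 4*(-35))*(-7))*6 = ((16 + 1225 + 140)*(-7))*6 = (1381*(-7))*6 = -9667*6 = -58002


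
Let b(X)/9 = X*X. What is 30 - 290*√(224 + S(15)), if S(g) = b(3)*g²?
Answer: 30 - 290*√18449 ≈ -39360.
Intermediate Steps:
b(X) = 9*X² (b(X) = 9*(X*X) = 9*X²)
S(g) = 81*g² (S(g) = (9*3²)*g² = (9*9)*g² = 81*g²)
30 - 290*√(224 + S(15)) = 30 - 290*√(224 + 81*15²) = 30 - 290*√(224 + 81*225) = 30 - 290*√(224 + 18225) = 30 - 290*√18449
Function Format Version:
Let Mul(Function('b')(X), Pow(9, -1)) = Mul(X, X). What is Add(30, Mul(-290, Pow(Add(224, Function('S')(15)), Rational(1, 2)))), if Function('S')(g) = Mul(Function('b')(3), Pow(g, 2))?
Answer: Add(30, Mul(-290, Pow(18449, Rational(1, 2)))) ≈ -39360.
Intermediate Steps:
Function('b')(X) = Mul(9, Pow(X, 2)) (Function('b')(X) = Mul(9, Mul(X, X)) = Mul(9, Pow(X, 2)))
Function('S')(g) = Mul(81, Pow(g, 2)) (Function('S')(g) = Mul(Mul(9, Pow(3, 2)), Pow(g, 2)) = Mul(Mul(9, 9), Pow(g, 2)) = Mul(81, Pow(g, 2)))
Add(30, Mul(-290, Pow(Add(224, Function('S')(15)), Rational(1, 2)))) = Add(30, Mul(-290, Pow(Add(224, Mul(81, Pow(15, 2))), Rational(1, 2)))) = Add(30, Mul(-290, Pow(Add(224, Mul(81, 225)), Rational(1, 2)))) = Add(30, Mul(-290, Pow(Add(224, 18225), Rational(1, 2)))) = Add(30, Mul(-290, Pow(18449, Rational(1, 2))))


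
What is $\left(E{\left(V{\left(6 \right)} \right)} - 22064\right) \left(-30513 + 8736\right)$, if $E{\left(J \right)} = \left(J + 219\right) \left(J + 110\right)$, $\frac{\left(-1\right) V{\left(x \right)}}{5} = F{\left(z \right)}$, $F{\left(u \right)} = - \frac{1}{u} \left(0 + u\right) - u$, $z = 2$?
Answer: $-156489522$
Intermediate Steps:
$F{\left(u \right)} = -1 - u$ ($F{\left(u \right)} = - \frac{1}{u} u - u = -1 - u$)
$V{\left(x \right)} = 15$ ($V{\left(x \right)} = - 5 \left(-1 - 2\right) = \left(-5\right) \left(-3\right) = 15$)
$E{\left(J \right)} = \left(110 + J\right) \left(219 + J\right)$ ($E{\left(J \right)} = \left(219 + J\right) \left(110 + J\right) = \left(110 + J\right) \left(219 + J\right)$)
$\left(E{\left(V{\left(6 \right)} \right)} - 22064\right) \left(-30513 + 8736\right) = \left(\left(24090 + 15^{2} + 329 \cdot 15\right) - 22064\right) \left(-30513 + 8736\right) = \left(\left(24090 + 225 + 4935\right) - 22064\right) \left(-21777\right) = \left(29250 - 22064\right) \left(-21777\right) = 7186 \left(-21777\right) = -156489522$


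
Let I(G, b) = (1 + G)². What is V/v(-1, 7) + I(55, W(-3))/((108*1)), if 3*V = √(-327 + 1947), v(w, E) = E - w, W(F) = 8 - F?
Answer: 784/27 + 3*√5/4 ≈ 30.714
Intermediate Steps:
V = 6*√5 (V = √(-327 + 1947)/3 = √1620/3 = (18*√5)/3 = 6*√5 ≈ 13.416)
V/v(-1, 7) + I(55, W(-3))/((108*1)) = (6*√5)/(7 - 1*(-1)) + (1 + 55)²/((108*1)) = (6*√5)/(7 + 1) + 56²/108 = (6*√5)/8 + 3136*(1/108) = (6*√5)*(⅛) + 784/27 = 3*√5/4 + 784/27 = 784/27 + 3*√5/4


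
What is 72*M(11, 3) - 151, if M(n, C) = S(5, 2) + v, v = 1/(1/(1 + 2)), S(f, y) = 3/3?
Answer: 137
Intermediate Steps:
S(f, y) = 1 (S(f, y) = 3*(⅓) = 1)
v = 3 (v = 1/(1/3) = 1/(⅓) = 3)
M(n, C) = 4 (M(n, C) = 1 + 3 = 4)
72*M(11, 3) - 151 = 72*4 - 151 = 288 - 151 = 137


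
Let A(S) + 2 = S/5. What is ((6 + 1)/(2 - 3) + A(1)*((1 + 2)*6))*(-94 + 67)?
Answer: 5319/5 ≈ 1063.8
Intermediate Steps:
A(S) = -2 + S/5
((6 + 1)/(2 - 3) + A(1)*((1 + 2)*6))*(-94 + 67) = ((6 + 1)/(2 - 3) + (-2 + (1/5)*1)*((1 + 2)*6))*(-94 + 67) = (7/(-1) + (-2 + 1/5)*(3*6))*(-27) = (7*(-1) - 9/5*18)*(-27) = (-7 - 162/5)*(-27) = -197/5*(-27) = 5319/5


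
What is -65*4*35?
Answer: -9100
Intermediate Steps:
-65*4*35 = -13*20*35 = -260*35 = -9100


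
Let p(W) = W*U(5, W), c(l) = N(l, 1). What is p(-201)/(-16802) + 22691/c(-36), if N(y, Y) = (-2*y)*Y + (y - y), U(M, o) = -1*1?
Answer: 190619855/604872 ≈ 315.14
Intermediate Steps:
U(M, o) = -1
N(y, Y) = -2*Y*y (N(y, Y) = -2*Y*y + 0 = -2*Y*y)
c(l) = -2*l (c(l) = -2*1*l = -2*l)
p(W) = -W (p(W) = W*(-1) = -W)
p(-201)/(-16802) + 22691/c(-36) = -1*(-201)/(-16802) + 22691/((-2*(-36))) = 201*(-1/16802) + 22691/72 = -201/16802 + 22691*(1/72) = -201/16802 + 22691/72 = 190619855/604872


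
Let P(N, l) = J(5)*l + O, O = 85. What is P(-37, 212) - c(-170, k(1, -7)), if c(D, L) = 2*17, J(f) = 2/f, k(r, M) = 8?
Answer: 679/5 ≈ 135.80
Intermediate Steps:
c(D, L) = 34
P(N, l) = 85 + 2*l/5 (P(N, l) = (2/5)*l + 85 = (2*(⅕))*l + 85 = 2*l/5 + 85 = 85 + 2*l/5)
P(-37, 212) - c(-170, k(1, -7)) = (85 + (⅖)*212) - 1*34 = (85 + 424/5) - 34 = 849/5 - 34 = 679/5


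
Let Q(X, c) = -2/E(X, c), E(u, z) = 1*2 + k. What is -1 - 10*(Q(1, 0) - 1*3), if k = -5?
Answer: 67/3 ≈ 22.333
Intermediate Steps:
E(u, z) = -3 (E(u, z) = 1*2 - 5 = 2 - 5 = -3)
Q(X, c) = 2/3 (Q(X, c) = -2/(-3) = -2*(-1/3) = 2/3)
-1 - 10*(Q(1, 0) - 1*3) = -1 - 10*(2/3 - 1*3) = -1 - 10*(2/3 - 3) = -1 - 10*(-7/3) = -1 + 70/3 = 67/3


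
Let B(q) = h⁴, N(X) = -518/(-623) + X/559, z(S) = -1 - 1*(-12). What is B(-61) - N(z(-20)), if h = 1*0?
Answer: -42345/49751 ≈ -0.85114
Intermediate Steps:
z(S) = 11 (z(S) = -1 + 12 = 11)
N(X) = 74/89 + X/559 (N(X) = -518*(-1/623) + X*(1/559) = 74/89 + X/559)
h = 0
B(q) = 0 (B(q) = 0⁴ = 0)
B(-61) - N(z(-20)) = 0 - (74/89 + (1/559)*11) = 0 - (74/89 + 11/559) = 0 - 1*42345/49751 = 0 - 42345/49751 = -42345/49751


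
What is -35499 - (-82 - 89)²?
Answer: -64740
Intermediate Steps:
-35499 - (-82 - 89)² = -35499 - 1*(-171)² = -35499 - 1*29241 = -35499 - 29241 = -64740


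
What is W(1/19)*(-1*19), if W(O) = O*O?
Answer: -1/19 ≈ -0.052632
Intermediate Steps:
W(O) = O²
W(1/19)*(-1*19) = (1/19)²*(-1*19) = (1/19)²*(-19) = (1/361)*(-19) = -1/19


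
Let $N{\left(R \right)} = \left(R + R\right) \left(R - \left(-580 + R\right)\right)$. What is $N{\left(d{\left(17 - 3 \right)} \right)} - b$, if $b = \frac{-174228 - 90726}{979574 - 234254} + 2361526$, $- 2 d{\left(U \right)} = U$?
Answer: $- \frac{294357381961}{124220} \approx -2.3696 \cdot 10^{6}$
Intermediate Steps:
$d{\left(U \right)} = - \frac{U}{2}$
$N{\left(R \right)} = 1160 R$ ($N{\left(R \right)} = 2 R 580 = 1160 R$)
$b = \frac{293348715561}{124220}$ ($b = - \frac{264954}{745320} + 2361526 = \left(-264954\right) \frac{1}{745320} + 2361526 = - \frac{44159}{124220} + 2361526 = \frac{293348715561}{124220} \approx 2.3615 \cdot 10^{6}$)
$N{\left(d{\left(17 - 3 \right)} \right)} - b = 1160 \left(- \frac{17 - 3}{2}\right) - \frac{293348715561}{124220} = 1160 \left(\left(- \frac{1}{2}\right) 14\right) - \frac{293348715561}{124220} = 1160 \left(-7\right) - \frac{293348715561}{124220} = -8120 - \frac{293348715561}{124220} = - \frac{294357381961}{124220}$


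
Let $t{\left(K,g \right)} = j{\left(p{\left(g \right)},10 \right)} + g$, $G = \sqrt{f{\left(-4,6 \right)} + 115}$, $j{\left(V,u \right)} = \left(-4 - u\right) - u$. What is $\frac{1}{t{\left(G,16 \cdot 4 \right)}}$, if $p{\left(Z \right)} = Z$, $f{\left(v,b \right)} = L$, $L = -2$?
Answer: $\frac{1}{40} \approx 0.025$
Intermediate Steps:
$f{\left(v,b \right)} = -2$
$j{\left(V,u \right)} = -4 - 2 u$
$G = \sqrt{113}$ ($G = \sqrt{-2 + 115} = \sqrt{113} \approx 10.63$)
$t{\left(K,g \right)} = -24 + g$ ($t{\left(K,g \right)} = \left(-4 - 20\right) + g = -24 + g$)
$\frac{1}{t{\left(G,16 \cdot 4 \right)}} = \frac{1}{-24 + 16 \cdot 4} = \frac{1}{-24 + 64} = \frac{1}{40}$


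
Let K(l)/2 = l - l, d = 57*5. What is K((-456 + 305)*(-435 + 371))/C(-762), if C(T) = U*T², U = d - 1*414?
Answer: 0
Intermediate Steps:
d = 285
U = -129 (U = 285 - 1*414 = 285 - 414 = -129)
K(l) = 0 (K(l) = 2*(l - l) = 2*0 = 0)
C(T) = -129*T²
K((-456 + 305)*(-435 + 371))/C(-762) = 0/((-129*(-762)²)) = 0/((-129*580644)) = 0/(-74903076) = 0*(-1/74903076) = 0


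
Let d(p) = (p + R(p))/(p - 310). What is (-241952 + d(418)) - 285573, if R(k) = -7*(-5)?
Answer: -18990749/36 ≈ -5.2752e+5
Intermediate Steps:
R(k) = 35
d(p) = (35 + p)/(-310 + p) (d(p) = (p + 35)/(p - 310) = (35 + p)/(-310 + p))
(-241952 + d(418)) - 285573 = (-241952 + (35 + 418)/(-310 + 418)) - 285573 = (-241952 + 453/108) - 285573 = (-241952 + (1/108)*453) - 285573 = (-241952 + 151/36) - 285573 = -8710121/36 - 285573 = -18990749/36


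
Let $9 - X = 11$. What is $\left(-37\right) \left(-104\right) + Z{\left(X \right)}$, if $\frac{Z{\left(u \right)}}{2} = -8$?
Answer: $3832$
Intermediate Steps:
$X = -2$ ($X = 9 - 11 = -2$)
$Z{\left(u \right)} = -16$ ($Z{\left(u \right)} = 2 \left(-8\right) = -16$)
$\left(-37\right) \left(-104\right) + Z{\left(X \right)} = \left(-37\right) \left(-104\right) - 16 = 3848 - 16 = 3832$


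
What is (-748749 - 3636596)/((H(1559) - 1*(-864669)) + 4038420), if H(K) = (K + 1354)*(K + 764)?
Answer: -4385345/11669988 ≈ -0.37578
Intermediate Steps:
H(K) = (764 + K)*(1354 + K) (H(K) = (1354 + K)*(764 + K) = (764 + K)*(1354 + K))
(-748749 - 3636596)/((H(1559) - 1*(-864669)) + 4038420) = (-748749 - 3636596)/(((1034456 + 1559**2 + 2118*1559) - 1*(-864669)) + 4038420) = -4385345/(((1034456 + 2430481 + 3301962) + 864669) + 4038420) = -4385345/((6766899 + 864669) + 4038420) = -4385345/(7631568 + 4038420) = -4385345/11669988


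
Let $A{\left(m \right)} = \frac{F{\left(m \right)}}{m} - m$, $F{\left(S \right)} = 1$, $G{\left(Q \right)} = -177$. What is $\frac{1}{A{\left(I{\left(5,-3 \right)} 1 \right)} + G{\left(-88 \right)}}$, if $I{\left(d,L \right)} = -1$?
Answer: $- \frac{1}{177} \approx -0.0056497$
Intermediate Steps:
$A{\left(m \right)} = \frac{1}{m} - m$ ($A{\left(m \right)} = 1 \frac{1}{m} - m = \frac{1}{m} - m$)
$\frac{1}{A{\left(I{\left(5,-3 \right)} 1 \right)} + G{\left(-88 \right)}} = \frac{1}{\left(\frac{1}{\left(-1\right) 1} - \left(-1\right) 1\right) - 177} = \frac{1}{\left(\frac{1}{-1} - -1\right) - 177} = \frac{1}{\left(-1 + 1\right) - 177} = \frac{1}{0 - 177} = \frac{1}{-177} = - \frac{1}{177}$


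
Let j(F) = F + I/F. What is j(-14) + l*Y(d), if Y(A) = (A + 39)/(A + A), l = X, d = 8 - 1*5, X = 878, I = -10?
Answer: 42929/7 ≈ 6132.7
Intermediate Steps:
d = 3 (d = 8 - 5 = 3)
l = 878
Y(A) = (39 + A)/(2*A) (Y(A) = (39 + A)/((2*A)) = (39 + A)*(1/(2*A)) = (39 + A)/(2*A))
j(F) = F - 10/F
j(-14) + l*Y(d) = (-14 - 10/(-14)) + 878*((½)*(39 + 3)/3) = (-14 - 10*(-1/14)) + 878*((½)*(⅓)*42) = (-14 + 5/7) + 878*7 = -93/7 + 6146 = 42929/7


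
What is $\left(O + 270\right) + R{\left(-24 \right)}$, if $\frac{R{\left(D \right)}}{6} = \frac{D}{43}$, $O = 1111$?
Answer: $\frac{59239}{43} \approx 1377.7$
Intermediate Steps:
$R{\left(D \right)} = \frac{6 D}{43}$ ($R{\left(D \right)} = 6 \frac{D}{43} = \frac{6 D}{43}$)
$\left(O + 270\right) + R{\left(-24 \right)} = \left(1111 + 270\right) + \frac{6}{43} \left(-24\right) = 1381 - \frac{144}{43} = \frac{59239}{43}$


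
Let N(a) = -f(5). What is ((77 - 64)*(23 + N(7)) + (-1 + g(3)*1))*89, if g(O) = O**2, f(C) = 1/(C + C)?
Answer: 272073/10 ≈ 27207.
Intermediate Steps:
f(C) = 1/(2*C)
N(a) = -1/10 (N(a) = -1/(2*5) = -1*1/10 = -1/10)
((77 - 64)*(23 + N(7)) + (-1 + g(3)*1))*89 = ((77 - 64)*(23 - 1/10) + (-1 + 3**2*1))*89 = (13*(229/10) + (-1 + 9*1))*89 = (2977/10 + (-1 + 9))*89 = (2977/10 + 8)*89 = (3057/10)*89 = 272073/10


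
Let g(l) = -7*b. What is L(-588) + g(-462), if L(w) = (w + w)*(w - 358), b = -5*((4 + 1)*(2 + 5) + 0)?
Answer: 1113721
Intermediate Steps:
b = -175 (b = -5*(5*7 + 0) = -5*(35 + 0) = -5*35 = -175)
g(l) = 1225 (g(l) = -7*(-175) = 1225)
L(w) = 2*w*(-358 + w) (L(w) = (2*w)*(-358 + w) = 2*w*(-358 + w))
L(-588) + g(-462) = 2*(-588)*(-358 - 588) + 1225 = 2*(-588)*(-946) + 1225 = 1112496 + 1225 = 1113721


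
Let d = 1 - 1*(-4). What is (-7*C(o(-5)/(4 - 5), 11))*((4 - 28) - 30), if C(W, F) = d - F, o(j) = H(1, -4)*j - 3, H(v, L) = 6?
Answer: -2268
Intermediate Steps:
d = 5 (d = 1 + 4 = 5)
o(j) = -3 + 6*j (o(j) = 6*j - 3 = -3 + 6*j)
C(W, F) = 5 - F
(-7*C(o(-5)/(4 - 5), 11))*((4 - 28) - 30) = (-7*(5 - 1*11))*((4 - 28) - 30) = (-7*(5 - 11))*(-24 - 30) = -7*(-6)*(-54) = 42*(-54) = -2268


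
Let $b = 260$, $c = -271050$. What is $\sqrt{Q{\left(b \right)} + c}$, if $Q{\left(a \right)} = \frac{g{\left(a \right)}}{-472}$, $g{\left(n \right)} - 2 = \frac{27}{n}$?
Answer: $\frac{i \sqrt{255129177715490}}{30680} \approx 520.63 i$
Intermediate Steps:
$g{\left(n \right)} = 2 + \frac{27}{n}$
$Q{\left(a \right)} = - \frac{1}{236} - \frac{27}{472 a}$ ($Q{\left(a \right)} = \frac{2 + \frac{27}{a}}{-472} = \left(2 + \frac{27}{a}\right) \left(- \frac{1}{472}\right) = - \frac{1}{236} - \frac{27}{472 a}$)
$\sqrt{Q{\left(b \right)} + c} = \sqrt{\frac{-27 - 520}{472 \cdot 260} - 271050} = \sqrt{\frac{1}{472} \cdot \frac{1}{260} \left(-27 - 520\right) - 271050} = \sqrt{\frac{1}{472} \cdot \frac{1}{260} \left(-547\right) - 271050} = \sqrt{- \frac{547}{122720} - 271050} = \sqrt{- \frac{33263256547}{122720}} = \frac{i \sqrt{255129177715490}}{30680}$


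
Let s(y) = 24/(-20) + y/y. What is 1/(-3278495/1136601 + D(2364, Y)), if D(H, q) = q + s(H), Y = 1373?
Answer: 5683005/7785236789 ≈ 0.00072997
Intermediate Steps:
s(y) = -⅕ (s(y) = 24*(-1/20) + 1 = -6/5 + 1 = -⅕)
D(H, q) = -⅕ + q (D(H, q) = q - ⅕ = -⅕ + q)
1/(-3278495/1136601 + D(2364, Y)) = 1/(-3278495/1136601 + (-⅕ + 1373)) = 1/(-3278495*1/1136601 + 6864/5) = 1/(-3278495/1136601 + 6864/5) = 1/(7785236789/5683005) = 5683005/7785236789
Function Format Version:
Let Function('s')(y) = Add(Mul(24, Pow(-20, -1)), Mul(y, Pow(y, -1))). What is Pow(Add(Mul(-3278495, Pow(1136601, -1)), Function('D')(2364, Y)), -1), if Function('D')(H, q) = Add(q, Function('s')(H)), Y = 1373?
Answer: Rational(5683005, 7785236789) ≈ 0.00072997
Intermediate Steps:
Function('s')(y) = Rational(-1, 5) (Function('s')(y) = Add(Mul(24, Rational(-1, 20)), 1) = Add(Rational(-6, 5), 1) = Rational(-1, 5))
Function('D')(H, q) = Add(Rational(-1, 5), q) (Function('D')(H, q) = Add(q, Rational(-1, 5)) = Add(Rational(-1, 5), q))
Pow(Add(Mul(-3278495, Pow(1136601, -1)), Function('D')(2364, Y)), -1) = Pow(Add(Mul(-3278495, Pow(1136601, -1)), Add(Rational(-1, 5), 1373)), -1) = Pow(Add(Mul(-3278495, Rational(1, 1136601)), Rational(6864, 5)), -1) = Pow(Add(Rational(-3278495, 1136601), Rational(6864, 5)), -1) = Pow(Rational(7785236789, 5683005), -1) = Rational(5683005, 7785236789)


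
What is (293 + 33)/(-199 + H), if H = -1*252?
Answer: -326/451 ≈ -0.72284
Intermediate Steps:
H = -252
(293 + 33)/(-199 + H) = (293 + 33)/(-199 - 252) = 326/(-451) = 326*(-1/451) = -326/451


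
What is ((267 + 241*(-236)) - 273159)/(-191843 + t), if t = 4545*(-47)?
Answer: 164884/202729 ≈ 0.81332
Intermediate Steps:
t = -213615
((267 + 241*(-236)) - 273159)/(-191843 + t) = ((267 + 241*(-236)) - 273159)/(-191843 - 213615) = ((267 - 56876) - 273159)/(-405458) = (-56609 - 273159)*(-1/405458) = -329768*(-1/405458) = 164884/202729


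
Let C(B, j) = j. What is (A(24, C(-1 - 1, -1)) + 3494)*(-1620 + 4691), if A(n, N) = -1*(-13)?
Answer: 10769997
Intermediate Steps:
A(n, N) = 13
(A(24, C(-1 - 1, -1)) + 3494)*(-1620 + 4691) = (13 + 3494)*(-1620 + 4691) = 3507*3071 = 10769997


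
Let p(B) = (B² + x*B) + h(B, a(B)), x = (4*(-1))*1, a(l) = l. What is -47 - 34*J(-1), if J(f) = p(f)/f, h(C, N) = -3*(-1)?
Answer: 225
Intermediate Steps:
h(C, N) = 3
x = -4 (x = -4*1 = -4)
p(B) = 3 + B² - 4*B (p(B) = (B² - 4*B) + 3 = 3 + B² - 4*B)
J(f) = (3 + f² - 4*f)/f
-47 - 34*J(-1) = -47 - 34*(-4 - 1 + 3/(-1)) = -47 - 34*(-4 - 1 + 3*(-1)) = -47 - 34*(-4 - 1 - 3) = -47 - 34*(-8) = -47 + 272 = 225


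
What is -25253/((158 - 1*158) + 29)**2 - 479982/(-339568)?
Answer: -4085722921/142788344 ≈ -28.614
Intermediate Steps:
-25253/((158 - 1*158) + 29)**2 - 479982/(-339568) = -25253/((158 - 158) + 29)**2 - 479982*(-1/339568) = -25253/(0 + 29)**2 + 239991/169784 = -25253/(29**2) + 239991/169784 = -25253/841 + 239991/169784 = -4085722921/142788344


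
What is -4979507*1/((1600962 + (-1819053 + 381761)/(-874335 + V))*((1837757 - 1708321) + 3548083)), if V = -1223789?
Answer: -2611905786217/3088213342914842255 ≈ -8.4577e-7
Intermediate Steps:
-4979507*1/((1600962 + (-1819053 + 381761)/(-874335 + V))*((1837757 - 1708321) + 3548083)) = -4979507*1/((1600962 + (-1819053 + 381761)/(-874335 - 1223789))*((1837757 - 1708321) + 3548083)) = -4979507*1/((129436 + 3548083)*(1600962 - 1437292/(-2098124))) = -4979507*1/(3677519*(1600962 - 1437292*(-1/2098124))) = -4979507*1/(3677519*(1600962 + 359323/524531)) = -4979507/(3677519*(839754558145/524531)) = -4979507/3088213342914842255/524531 = -4979507*524531/3088213342914842255 = -2611905786217/3088213342914842255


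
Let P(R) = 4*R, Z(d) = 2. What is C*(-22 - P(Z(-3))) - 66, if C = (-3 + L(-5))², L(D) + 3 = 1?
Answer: -816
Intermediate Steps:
L(D) = -2 (L(D) = -3 + 1 = -2)
C = 25 (C = (-3 - 2)² = (-5)² = 25)
C*(-22 - P(Z(-3))) - 66 = 25*(-22 - 4*2) - 66 = 25*(-22 - 1*8) - 66 = 25*(-22 - 8) - 66 = 25*(-30) - 66 = -750 - 66 = -816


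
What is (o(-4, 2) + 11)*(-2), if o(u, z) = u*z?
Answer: -6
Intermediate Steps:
(o(-4, 2) + 11)*(-2) = (-4*2 + 11)*(-2) = (-8 + 11)*(-2) = 3*(-2) = -6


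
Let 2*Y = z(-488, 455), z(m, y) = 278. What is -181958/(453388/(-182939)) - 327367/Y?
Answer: 2239249277361/31510466 ≈ 71064.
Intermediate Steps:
Y = 139 (Y = (½)*278 = 139)
-181958/(453388/(-182939)) - 327367/Y = -181958/(453388/(-182939)) - 327367/139 = -181958/(453388*(-1/182939)) - 327367*1/139 = -181958/(-453388/182939) - 327367/139 = -181958*(-182939/453388) - 327367/139 = 16643607281/226694 - 327367/139 = 2239249277361/31510466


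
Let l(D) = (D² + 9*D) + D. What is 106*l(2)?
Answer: 2544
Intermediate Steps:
l(D) = D² + 10*D
106*l(2) = 106*(2*(10 + 2)) = 106*(2*12) = 106*24 = 2544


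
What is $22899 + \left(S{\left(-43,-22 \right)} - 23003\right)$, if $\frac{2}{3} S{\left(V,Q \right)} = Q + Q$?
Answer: $-170$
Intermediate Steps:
$S{\left(V,Q \right)} = 3 Q$ ($S{\left(V,Q \right)} = \frac{3 \left(Q + Q\right)}{2} = \frac{3 \cdot 2 Q}{2} = 3 Q$)
$22899 + \left(S{\left(-43,-22 \right)} - 23003\right) = 22899 + \left(3 \left(-22\right) - 23003\right) = 22899 - 23069 = -170$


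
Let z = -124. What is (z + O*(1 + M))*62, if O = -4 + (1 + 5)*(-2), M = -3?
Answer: -5704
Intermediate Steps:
O = -16 (O = -4 + 6*(-2) = -4 - 12 = -16)
(z + O*(1 + M))*62 = (-124 - 16*(1 - 3))*62 = (-124 - 16*(-2))*62 = (-124 + 32)*62 = -92*62 = -5704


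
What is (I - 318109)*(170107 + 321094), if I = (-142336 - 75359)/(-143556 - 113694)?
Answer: -2679773991489237/17150 ≈ -1.5626e+11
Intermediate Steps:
I = 14513/17150 (I = -217695/(-257250) = -217695*(-1/257250) = 14513/17150 ≈ 0.84624)
(I - 318109)*(170107 + 321094) = (14513/17150 - 318109)*(170107 + 321094) = -5455554837/17150*491201 = -2679773991489237/17150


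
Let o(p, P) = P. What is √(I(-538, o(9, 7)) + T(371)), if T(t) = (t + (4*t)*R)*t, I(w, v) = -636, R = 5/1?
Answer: 5*√115593 ≈ 1699.9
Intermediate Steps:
R = 5 (R = 5*1 = 5)
T(t) = 21*t² (T(t) = (t + (4*t)*5)*t = (t + 20*t)*t = (21*t)*t = 21*t²)
√(I(-538, o(9, 7)) + T(371)) = √(-636 + 21*371²) = √(-636 + 21*137641) = √(-636 + 2890461) = √2889825 = 5*√115593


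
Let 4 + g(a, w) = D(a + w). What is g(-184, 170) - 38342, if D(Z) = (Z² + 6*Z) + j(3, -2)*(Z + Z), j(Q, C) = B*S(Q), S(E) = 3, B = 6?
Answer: -38738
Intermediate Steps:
j(Q, C) = 18 (j(Q, C) = 6*3 = 18)
D(Z) = Z² + 42*Z (D(Z) = (Z² + 6*Z) + 18*(Z + Z) = (Z² + 6*Z) + 18*(2*Z) = (Z² + 6*Z) + 36*Z = Z² + 42*Z)
g(a, w) = -4 + (a + w)*(42 + a + w) (g(a, w) = -4 + (a + w)*(42 + (a + w)) = -4 + (a + w)*(42 + a + w))
g(-184, 170) - 38342 = (-4 + (-184 + 170)*(42 - 184 + 170)) - 38342 = (-4 - 14*28) - 38342 = (-4 - 392) - 38342 = -396 - 38342 = -38738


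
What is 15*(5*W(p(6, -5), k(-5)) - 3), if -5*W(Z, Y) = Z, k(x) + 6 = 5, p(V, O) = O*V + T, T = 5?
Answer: 330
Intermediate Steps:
p(V, O) = 5 + O*V (p(V, O) = O*V + 5 = 5 + O*V)
k(x) = -1 (k(x) = -6 + 5 = -1)
W(Z, Y) = -Z/5
15*(5*W(p(6, -5), k(-5)) - 3) = 15*(5*(-(5 - 5*6)/5) - 3) = 15*(5*(-(5 - 30)/5) - 3) = 15*(5*(-⅕*(-25)) - 3) = 15*(5*5 - 3) = 15*(25 - 3) = 15*22 = 330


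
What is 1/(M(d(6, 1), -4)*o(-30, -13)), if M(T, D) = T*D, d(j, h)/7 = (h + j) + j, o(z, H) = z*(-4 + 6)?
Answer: 1/21840 ≈ 4.5788e-5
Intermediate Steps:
o(z, H) = 2*z (o(z, H) = z*2 = 2*z)
d(j, h) = 7*h + 14*j (d(j, h) = 7*((h + j) + j) = 7*(h + 2*j) = 7*h + 14*j)
M(T, D) = D*T
1/(M(d(6, 1), -4)*o(-30, -13)) = 1/((-4*(7*1 + 14*6))*(2*(-30))) = 1/(-4*(7 + 84)*(-60)) = 1/(-4*91*(-60)) = 1/(-364*(-60)) = 1/21840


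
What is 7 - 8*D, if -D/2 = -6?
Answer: -89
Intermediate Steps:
D = 12 (D = -2*(-6) = 12)
7 - 8*D = 7 - 8*12 = 7 - 96 = -89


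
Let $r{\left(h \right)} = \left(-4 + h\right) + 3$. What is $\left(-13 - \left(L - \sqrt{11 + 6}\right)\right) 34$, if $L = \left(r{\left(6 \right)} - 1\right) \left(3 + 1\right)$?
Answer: $-986 + 34 \sqrt{17} \approx -845.81$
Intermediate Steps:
$r{\left(h \right)} = -1 + h$
$L = 16$ ($L = \left(\left(-1 + 6\right) - 1\right) \left(3 + 1\right) = \left(5 - 1\right) 4 = 4 \cdot 4 = 16$)
$\left(-13 - \left(L - \sqrt{11 + 6}\right)\right) 34 = \left(-13 + \left(\sqrt{11 + 6} - 16\right)\right) 34 = \left(-13 - \left(16 - \sqrt{17}\right)\right) 34 = \left(-29 + \sqrt{17}\right) 34 = -986 + 34 \sqrt{17}$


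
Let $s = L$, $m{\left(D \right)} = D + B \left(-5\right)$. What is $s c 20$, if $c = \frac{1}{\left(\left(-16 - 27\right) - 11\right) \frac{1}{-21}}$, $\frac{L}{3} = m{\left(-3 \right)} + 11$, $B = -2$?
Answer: $420$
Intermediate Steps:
$m{\left(D \right)} = 10 + D$ ($m{\left(D \right)} = D - -10 = D + 10 = 10 + D$)
$L = 54$ ($L = 3 \left(\left(10 - 3\right) + 11\right) = 3 \left(7 + 11\right) = 3 \cdot 18 = 54$)
$s = 54$
$c = \frac{7}{18}$ ($c = \frac{1}{\left(-43 - 11\right) \left(- \frac{1}{21}\right)} = \frac{1}{\left(-54\right) \left(- \frac{1}{21}\right)} = \frac{1}{\frac{18}{7}} = \frac{7}{18} \approx 0.38889$)
$s c 20 = 54 \cdot \frac{7}{18} \cdot 20 = 21 \cdot 20 = 420$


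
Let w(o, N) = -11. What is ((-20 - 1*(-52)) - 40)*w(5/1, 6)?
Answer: 88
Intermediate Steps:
((-20 - 1*(-52)) - 40)*w(5/1, 6) = ((-20 - 1*(-52)) - 40)*(-11) = ((-20 + 52) - 40)*(-11) = (32 - 40)*(-11) = -8*(-11) = 88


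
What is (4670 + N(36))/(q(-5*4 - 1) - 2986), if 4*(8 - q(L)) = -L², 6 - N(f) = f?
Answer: -18560/11471 ≈ -1.6180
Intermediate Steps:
N(f) = 6 - f
q(L) = 8 + L²/4 (q(L) = 8 - (-1)*L²/4 = 8 + L²/4)
(4670 + N(36))/(q(-5*4 - 1) - 2986) = (4670 + (6 - 1*36))/((8 + (-5*4 - 1)²/4) - 2986) = (4670 + (6 - 36))/((8 + (-20 - 1)²/4) - 2986) = (4670 - 30)/((8 + (¼)*(-21)²) - 2986) = 4640/((8 + (¼)*441) - 2986) = 4640/((8 + 441/4) - 2986) = 4640/(473/4 - 2986) = 4640/(-11471/4) = 4640*(-4/11471) = -18560/11471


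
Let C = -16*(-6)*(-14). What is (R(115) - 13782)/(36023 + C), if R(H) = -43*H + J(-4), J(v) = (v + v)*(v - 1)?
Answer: -18687/34679 ≈ -0.53886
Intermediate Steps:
J(v) = 2*v*(-1 + v) (J(v) = (2*v)*(-1 + v) = 2*v*(-1 + v))
C = -1344 (C = 96*(-14) = -1344)
R(H) = 40 - 43*H (R(H) = -43*H + 2*(-4)*(-1 - 4) = -43*H + 2*(-4)*(-5) = -43*H + 40 = 40 - 43*H)
(R(115) - 13782)/(36023 + C) = ((40 - 43*115) - 13782)/(36023 - 1344) = ((40 - 4945) - 13782)/34679 = (-4905 - 13782)*(1/34679) = -18687*1/34679 = -18687/34679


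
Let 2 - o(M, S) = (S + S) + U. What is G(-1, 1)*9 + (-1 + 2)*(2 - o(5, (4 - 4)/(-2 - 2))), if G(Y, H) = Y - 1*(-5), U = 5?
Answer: 41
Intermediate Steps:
G(Y, H) = 5 + Y (G(Y, H) = Y + 5 = 5 + Y)
o(M, S) = -3 - 2*S (o(M, S) = 2 - ((S + S) + 5) = 2 - (2*S + 5) = 2 - (5 + 2*S) = 2 + (-5 - 2*S) = -3 - 2*S)
G(-1, 1)*9 + (-1 + 2)*(2 - o(5, (4 - 4)/(-2 - 2))) = (5 - 1)*9 + (-1 + 2)*(2 - (-3 - 2*(4 - 4)/(-2 - 2))) = 4*9 + 1*(2 - (-3 - 0/(-4))) = 36 + 1*(2 - (-3 - 0*(-1)/4)) = 36 + 1*(2 - (-3 - 2*0)) = 36 + 1*(2 - (-3 + 0)) = 36 + 1*(2 - 1*(-3)) = 36 + 1*(2 + 3) = 36 + 1*5 = 36 + 5 = 41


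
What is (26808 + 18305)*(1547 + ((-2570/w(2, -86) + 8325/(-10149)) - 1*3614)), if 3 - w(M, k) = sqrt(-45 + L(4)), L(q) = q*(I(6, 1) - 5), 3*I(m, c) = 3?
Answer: -2326763651985/23681 - 11594041*I*sqrt(61)/7 ≈ -9.8254e+7 - 1.2936e+7*I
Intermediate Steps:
I(m, c) = 1 (I(m, c) = (1/3)*3 = 1)
L(q) = -4*q (L(q) = q*(1 - 5) = q*(-4) = -4*q)
w(M, k) = 3 - I*sqrt(61) (w(M, k) = 3 - sqrt(-45 - 4*4) = 3 - sqrt(-45 - 16) = 3 - sqrt(-61) = 3 - I*sqrt(61))
(26808 + 18305)*(1547 + ((-2570/w(2, -86) + 8325/(-10149)) - 1*3614)) = (26808 + 18305)*(1547 + ((-2570/(3 - I*sqrt(61)) + 8325/(-10149)) - 1*3614)) = 45113*(1547 + ((-2570/(3 - I*sqrt(61)) + 8325*(-1/10149)) - 3614)) = 45113*(1547 + ((-2570/(3 - I*sqrt(61)) - 2775/3383) - 3614)) = 45113*(1547 + ((-2775/3383 - 2570/(3 - I*sqrt(61))) - 3614)) = 45113*(1547 + (-12228937/3383 - 2570/(3 - I*sqrt(61)))) = 45113*(-6995436/3383 - 2570/(3 - I*sqrt(61))) = -315585104268/3383 - 115940410/(3 - I*sqrt(61))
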